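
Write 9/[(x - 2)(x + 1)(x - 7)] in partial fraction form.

Using cover-up method: α = -3/5, β = 3/8, γ = 9/40
Result: (-3/5)/(x - 2) + (3/8)/(x + 1) + (9/40)/(x - 7)


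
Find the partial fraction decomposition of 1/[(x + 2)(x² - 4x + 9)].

Cover-up at x = -2: α = 1/((-2)² - 4·(-2) + 9) = 1/21. Then β = -α = -1/21, γ = -α·(-4 - 2) = 2/7
Result: (1/21)/(x + 2) - ((1/21)x - 2/7)/(x² - 4x + 9)


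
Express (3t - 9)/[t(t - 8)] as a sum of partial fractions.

At t=0: α = (3·0 - 9)/(0 - 8) = 9/8. At t=8: β = (3·8 - 9)/(8 - 0) = 15/8
Result: (9/8)/t + (15/8)/(t - 8)


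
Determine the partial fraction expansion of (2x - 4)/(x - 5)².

(2x - 4) = P(x - 5) + Q. At x = 5: Q = 2·5 - 4 = 6. Coeff of x: P = 2
Result: 2/(x - 5) + 6/(x - 5)²


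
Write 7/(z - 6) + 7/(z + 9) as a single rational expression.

Common denominator (z - 6)(z + 9). Numerator: 7(z + 9) + 7(z - 6) = (7z + 63) + (7z - 42) = 14z + 21
Result: (14z + 21)/[(z - 6)(z + 9)]


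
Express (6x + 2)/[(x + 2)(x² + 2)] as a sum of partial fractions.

At x=-2: A = (6·(-2) + 2)/((-2)² + 2) = -5/3. B = -A = 5/3, C = 6 - (-2)·A = 8/3
Result: (-5/3)/(x + 2) + ((5/3)x + 8/3)/(x² + 2)


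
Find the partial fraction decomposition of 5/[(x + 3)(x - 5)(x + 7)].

Using cover-up method: A = -5/32, B = 5/96, C = 5/48
Result: (-5/32)/(x + 3) + (5/96)/(x - 5) + (5/48)/(x + 7)


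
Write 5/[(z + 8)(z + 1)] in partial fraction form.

5/(z + 8)(z + 1) = P/(z + 8) + Q/(z + 1). P = 5/(-8 + 1) = -5/7, Q = 5/(-1 + 8) = 5/7
Result: (-5/7)/(z + 8) + (5/7)/(z + 1)


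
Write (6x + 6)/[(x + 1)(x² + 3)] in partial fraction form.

At x=-1: α = (6·(-1) + 6)/((-1)² + 3) = 0. β = -α = 0, γ = 6 - (-1)·α = 6
Result: (6)/(x² + 3)


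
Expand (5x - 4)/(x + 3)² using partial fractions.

(5x - 4) = α(x + 3) + β. At x = -3: β = 5·(-3) - 4 = -19. Coeff of x: α = 5
Result: 5/(x + 3) - 19/(x + 3)²


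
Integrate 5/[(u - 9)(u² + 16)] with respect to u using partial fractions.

Cover-up at u=9: A = 5/(9²+16) = 5/97. Coeff matching: B = -5/97, C = -45/97. Decomposition: (5/97)/(u - 9) - ((5/97)u + 45/97)/(u² + 16). Integrate: linear → ln, quadratic → (1/2)ln + arctan: (5/97) ln|(u - 9)| - (5/194) ln(u² + 16) - (45/388) arctan(u/4) + C


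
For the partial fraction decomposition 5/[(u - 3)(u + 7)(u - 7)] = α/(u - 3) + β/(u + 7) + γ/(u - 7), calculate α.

Cover-up at u = 3: α = 5/[(3 + 7)(3 - 7)] = 5/[(10)(-4)] = -5/40 = -1/8


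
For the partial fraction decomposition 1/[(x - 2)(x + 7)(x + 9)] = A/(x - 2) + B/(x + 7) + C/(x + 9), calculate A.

Cover-up at x = 2: A = 1/[(2 + 7)(2 + 9)] = 1/[(9)(11)] = 1/99


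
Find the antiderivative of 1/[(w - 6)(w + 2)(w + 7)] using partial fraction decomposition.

Cover-up: P = 1/104, Q = -1/40, R = 1/65. Decomposition: (1/104)/(w - 6) - (1/40)/(w + 2) + (1/65)/(w + 7). Integrate each term: (1/104) ln|(w - 6)| - (1/40) ln|(w + 2)| + (1/65) ln|(w + 7)| + C


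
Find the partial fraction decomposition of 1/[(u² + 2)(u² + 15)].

Coefficient matching gives A = C = 0, B = 1/(15-2) = 1/13, D = -B = -1/13
Result: (1/13)/(u² + 2) - (1/13)/(u² + 15)


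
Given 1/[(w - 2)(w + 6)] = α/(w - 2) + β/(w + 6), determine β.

Cover-up at w = -6: β = 1/(-6 - 2) = -1/8


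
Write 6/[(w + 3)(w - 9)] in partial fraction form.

6/(w + 3)(w - 9) = P/(w + 3) + Q/(w - 9). P = 6/(-3 - 9) = -1/2, Q = 6/(9 + 3) = 1/2
Result: (-1/2)/(w + 3) + (1/2)/(w - 9)


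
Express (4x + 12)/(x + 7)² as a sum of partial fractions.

(4x + 12) = α(x + 7) + β. At x = -7: β = 4·(-7) + 12 = -16. Coeff of x: α = 4
Result: 4/(x + 7) - 16/(x + 7)²


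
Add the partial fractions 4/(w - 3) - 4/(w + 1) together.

Common denominator (w - 3)(w + 1). Numerator: 4(w + 1) - 4(w - 3) = (4w + 4) - (4w - 12) = 16
Result: (16)/[(w - 3)(w + 1)]


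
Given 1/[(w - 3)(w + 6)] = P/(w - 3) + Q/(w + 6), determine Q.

Cover-up at w = -6: Q = 1/(-6 - 3) = -1/9


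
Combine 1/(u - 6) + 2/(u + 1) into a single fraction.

Common denominator (u - 6)(u + 1). Numerator: 1(u + 1) + 2(u - 6) = (u + 1) + (2u - 12) = 3u - 11
Result: (3u - 11)/[(u - 6)(u + 1)]


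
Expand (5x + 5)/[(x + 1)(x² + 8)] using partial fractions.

At x=-1: A = (5·(-1) + 5)/((-1)² + 8) = 0. B = -A = 0, C = 5 - (-1)·A = 5
Result: (5)/(x² + 8)


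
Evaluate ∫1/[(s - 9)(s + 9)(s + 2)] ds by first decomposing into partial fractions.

Cover-up: α = 1/198, β = 1/126, γ = -1/77. Decomposition: (1/198)/(s - 9) + (1/126)/(s + 9) - (1/77)/(s + 2). Integrate each term: (1/198) ln|(s - 9)| + (1/126) ln|(s + 9)| - (1/77) ln|(s + 2)| + C


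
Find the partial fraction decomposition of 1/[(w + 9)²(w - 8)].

Cover-up at w=8: γ = 1/(8 + 9)² = 1/289. Cover-up at w=-9: β = 1/(-9 - 8) = -1/17. Comparing w² coeff: α = -γ = -1/289
Result: (-1/289)/(w + 9) - (1/17)/(w + 9)² + (1/289)/(w - 8)


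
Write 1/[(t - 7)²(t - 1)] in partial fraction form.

Cover-up at t=1: R = 1/(1 - 7)² = 1/36. Cover-up at t=7: Q = 1/(7 - 1) = 1/6. Comparing t² coeff: P = -R = -1/36
Result: (-1/36)/(t - 7) + (1/6)/(t - 7)² + (1/36)/(t - 1)


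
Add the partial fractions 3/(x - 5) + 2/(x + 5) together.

Common denominator (x - 5)(x + 5). Numerator: 3(x + 5) + 2(x - 5) = (3x + 15) + (2x - 10) = 5x + 5
Result: (5x + 5)/[(x - 5)(x + 5)]


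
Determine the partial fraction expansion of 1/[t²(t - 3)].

Cover-up at t=3: γ = 1/(3 - 0)² = 1/9. Cover-up at t=0: β = 1/(0 - 3) = -1/3. Comparing t² coeff: α = -γ = -1/9
Result: (-1/9)/t - (1/3)/t² + (1/9)/(t - 3)


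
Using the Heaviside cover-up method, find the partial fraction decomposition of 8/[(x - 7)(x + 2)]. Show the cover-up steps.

Cover (x - 7): set x=7, get P = 8/(7 + 2) = 8/9. Cover (x + 2): set x=-2, get Q = 8/(-2 - 7) = -8/9.
Result: (8/9)/(x - 7) - (8/9)/(x + 2)


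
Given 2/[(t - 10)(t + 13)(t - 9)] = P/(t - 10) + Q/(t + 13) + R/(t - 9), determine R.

Cover-up at t = 9: R = 2/[(9 - 10)(9 + 13)] = 2/[(-1)(22)] = -2/22 = -1/11


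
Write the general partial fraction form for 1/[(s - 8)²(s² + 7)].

Repeated linear + quadratic: A/(s - 8) + B/(s - 8)² + (Cs + D)/(s² + 7)


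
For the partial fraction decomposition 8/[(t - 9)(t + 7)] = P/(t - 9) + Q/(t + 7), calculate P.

Cover-up at t = 9: P = 8/(9 + 7) = 8/16 = 1/2


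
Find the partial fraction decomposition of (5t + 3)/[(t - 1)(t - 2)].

At t=1: A = (5·1 + 3)/(1 - 2) = -8. At t=2: B = (5·2 + 3)/(2 - 1) = 13
Result: -8/(t - 1) + 13/(t - 2)


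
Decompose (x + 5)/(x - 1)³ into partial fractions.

(x + 5) = α(x - 1)² + β(x - 1) + γ. At x = 1: γ = 1·1 + 5 = 6. Coefficients: α = 0, β = 1
Result: 1/(x - 1)² + 6/(x - 1)³


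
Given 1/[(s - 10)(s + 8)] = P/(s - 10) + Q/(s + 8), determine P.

Cover-up at s = 10: P = 1/(10 + 8) = 1/18


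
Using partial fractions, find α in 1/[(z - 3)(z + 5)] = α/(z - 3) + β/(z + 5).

Cover-up at z = 3: α = 1/(3 + 5) = 1/8


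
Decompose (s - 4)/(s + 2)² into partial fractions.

(s - 4) = α(s + 2) + β. At s = -2: β = 1·(-2) - 4 = -6. Coeff of s: α = 1
Result: 1/(s + 2) - 6/(s + 2)²


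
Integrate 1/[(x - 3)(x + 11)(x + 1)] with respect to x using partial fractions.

Cover-up: A = 1/56, B = 1/140, C = -1/40. Decomposition: (1/56)/(x - 3) + (1/140)/(x + 11) - (1/40)/(x + 1). Integrate each term: (1/56) ln|(x - 3)| + (1/140) ln|(x + 11)| - (1/40) ln|(x + 1)| + C


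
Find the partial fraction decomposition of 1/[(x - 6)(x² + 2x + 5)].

Cover-up at x = 6: A = 1/(6² + 2·6 + 5) = 1/53. Then B = -A = -1/53, C = -A·(2 + 6) = -8/53
Result: (1/53)/(x - 6) - ((1/53)x + 8/53)/(x² + 2x + 5)


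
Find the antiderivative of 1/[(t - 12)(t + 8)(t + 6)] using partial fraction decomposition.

Cover-up: A = 1/360, B = 1/40, C = -1/36. Decomposition: (1/360)/(t - 12) + (1/40)/(t + 8) - (1/36)/(t + 6). Integrate each term: (1/360) ln|(t - 12)| + (1/40) ln|(t + 8)| - (1/36) ln|(t + 6)| + C


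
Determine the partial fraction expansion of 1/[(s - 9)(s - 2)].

1/(s - 9)(s - 2) = A/(s - 9) + B/(s - 2). A = 1/(9 - 2) = 1/7, B = 1/(2 - 9) = -1/7
Result: (1/7)/(s - 9) - (1/7)/(s - 2)


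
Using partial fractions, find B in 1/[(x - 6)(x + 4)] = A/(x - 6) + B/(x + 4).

Cover-up at x = -4: B = 1/(-4 - 6) = -1/10


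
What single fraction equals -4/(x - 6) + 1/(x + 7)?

Common denominator (x - 6)(x + 7). Numerator: -4(x + 7) + 1(x - 6) = (-4x - 28) + (x - 6) = -3x - 34
Result: (-3x - 34)/[(x - 6)(x + 7)]


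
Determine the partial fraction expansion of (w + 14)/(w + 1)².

(w + 14) = P(w + 1) + Q. At w = -1: Q = 1·(-1) + 14 = 13. Coeff of w: P = 1
Result: 1/(w + 1) + 13/(w + 1)²


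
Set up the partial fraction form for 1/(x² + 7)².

Repeated quadratic factor: (Ax + B)/(x² + 7) + (Cx + D)/(x² + 7)²


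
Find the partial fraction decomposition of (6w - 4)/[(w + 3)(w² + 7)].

At w=-3: P = (6·(-3) - 4)/((-3)² + 7) = -11/8. Q = -P = 11/8, R = 6 - (-3)·P = 15/8
Result: (-11/8)/(w + 3) + ((11/8)w + 15/8)/(w² + 7)


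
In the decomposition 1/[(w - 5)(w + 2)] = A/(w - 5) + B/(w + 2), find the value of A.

Cover-up at w = 5: A = 1/(5 + 2) = 1/7


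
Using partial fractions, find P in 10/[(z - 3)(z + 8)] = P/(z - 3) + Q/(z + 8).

Cover-up at z = 3: P = 10/(3 + 8) = 10/11


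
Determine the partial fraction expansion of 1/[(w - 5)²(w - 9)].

Cover-up at w=9: R = 1/(9 - 5)² = 1/16. Cover-up at w=5: Q = 1/(5 - 9) = -1/4. Comparing w² coeff: P = -R = -1/16
Result: (-1/16)/(w - 5) - (1/4)/(w - 5)² + (1/16)/(w - 9)


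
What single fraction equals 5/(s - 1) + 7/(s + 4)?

Common denominator (s - 1)(s + 4). Numerator: 5(s + 4) + 7(s - 1) = (5s + 20) + (7s - 7) = 12s + 13
Result: (12s + 13)/[(s - 1)(s + 4)]


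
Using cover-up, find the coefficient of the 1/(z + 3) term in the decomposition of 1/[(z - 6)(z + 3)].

Cover (z + 3), set z=-3: 1/((z - 6) at z=-3) = 1/(-9) = -1/9


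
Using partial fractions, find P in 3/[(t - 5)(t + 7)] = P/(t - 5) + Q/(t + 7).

Cover-up at t = 5: P = 3/(5 + 7) = 3/12 = 1/4


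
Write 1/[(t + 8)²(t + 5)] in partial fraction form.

Cover-up at t=-5: R = 1/(-5 + 8)² = 1/9. Cover-up at t=-8: Q = 1/(-8 + 5) = -1/3. Comparing t² coeff: P = -R = -1/9
Result: (-1/9)/(t + 8) - (1/3)/(t + 8)² + (1/9)/(t + 5)


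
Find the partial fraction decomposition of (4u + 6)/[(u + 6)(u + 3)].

At u=-6: P = (4·(-6) + 6)/(-6 + 3) = 6. At u=-3: Q = (4·(-3) + 6)/(-3 + 6) = -2
Result: 6/(u + 6) - 2/(u + 3)


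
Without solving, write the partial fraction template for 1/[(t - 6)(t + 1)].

Distinct linear factors: A/(t - 6) + B/(t + 1)


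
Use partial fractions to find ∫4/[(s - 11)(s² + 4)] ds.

Cover-up at s=11: P = 4/(11²+4) = 4/125. Coeff matching: Q = -4/125, R = -44/125. Decomposition: (4/125)/(s - 11) - ((4/125)s + 44/125)/(s² + 4). Integrate: linear → ln, quadratic → (1/2)ln + arctan: (4/125) ln|(s - 11)| - (2/125) ln(s² + 4) - (22/125) arctan(s/2) + C


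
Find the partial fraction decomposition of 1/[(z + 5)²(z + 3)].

Cover-up at z=-3: γ = 1/(-3 + 5)² = 1/4. Cover-up at z=-5: β = 1/(-5 + 3) = -1/2. Comparing z² coeff: α = -γ = -1/4
Result: (-1/4)/(z + 5) - (1/2)/(z + 5)² + (1/4)/(z + 3)


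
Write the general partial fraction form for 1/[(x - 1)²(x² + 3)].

Repeated linear + quadratic: α/(x - 1) + β/(x - 1)² + (γx + δ)/(x² + 3)


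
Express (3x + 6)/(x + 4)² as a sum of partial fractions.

(3x + 6) = P(x + 4) + Q. At x = -4: Q = 3·(-4) + 6 = -6. Coeff of x: P = 3
Result: 3/(x + 4) - 6/(x + 4)²


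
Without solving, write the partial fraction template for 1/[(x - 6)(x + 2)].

Distinct linear factors: A/(x - 6) + B/(x + 2)


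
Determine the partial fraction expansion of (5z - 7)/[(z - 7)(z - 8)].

At z=7: α = (5·7 - 7)/(7 - 8) = -28. At z=8: β = (5·8 - 7)/(8 - 7) = 33
Result: -28/(z - 7) + 33/(z - 8)


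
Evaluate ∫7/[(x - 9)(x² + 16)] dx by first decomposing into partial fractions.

Cover-up at x=9: A = 7/(9²+16) = 7/97. Coeff matching: B = -7/97, C = -63/97. Decomposition: (7/97)/(x - 9) - ((7/97)x + 63/97)/(x² + 16). Integrate: linear → ln, quadratic → (1/2)ln + arctan: (7/97) ln|(x - 9)| - (7/194) ln(x² + 16) - (63/388) arctan(x/4) + C


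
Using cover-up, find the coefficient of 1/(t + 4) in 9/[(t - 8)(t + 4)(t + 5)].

Cover (t + 4), set t=-4: 9/[(-4 - 8)(-4 + 5)] = -3/4


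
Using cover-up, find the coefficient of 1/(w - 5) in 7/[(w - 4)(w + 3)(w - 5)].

Cover (w - 5), set w=5: 7/[(5 - 4)(5 + 3)] = 7/8


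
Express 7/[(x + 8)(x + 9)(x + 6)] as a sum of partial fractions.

Using cover-up method: A = -7/2, B = 7/3, C = 7/6
Result: (-7/2)/(x + 8) + (7/3)/(x + 9) + (7/6)/(x + 6)


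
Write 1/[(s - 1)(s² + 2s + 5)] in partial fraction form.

Cover-up at s = 1: P = 1/(1² + 2·1 + 5) = 1/8. Then Q = -P = -1/8, R = -P·(2 + 1) = -3/8
Result: (1/8)/(s - 1) - ((1/8)s + 3/8)/(s² + 2s + 5)


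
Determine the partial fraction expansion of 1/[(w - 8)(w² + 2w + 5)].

Cover-up at w = 8: A = 1/(8² + 2·8 + 5) = 1/85. Then B = -A = -1/85, C = -A·(2 + 8) = -2/17
Result: (1/85)/(w - 8) - ((1/85)w + 2/17)/(w² + 2w + 5)


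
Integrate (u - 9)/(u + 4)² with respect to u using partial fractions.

Decompose: α = 1, β = 1·(-4) - 9 = -13, so (u - 9)/(u + 4)² = 1/(u + 4) - 13/(u + 4)². Integrate: ∫ α/(u + 4) du = ln|(u + 4)|; ∫ β/(u + 4)² du = 13/(u + 4). Sum: ln|(u + 4)| + 13/(u + 4) + C


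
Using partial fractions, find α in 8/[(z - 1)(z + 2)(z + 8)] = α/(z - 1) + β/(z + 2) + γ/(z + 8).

Cover-up at z = 1: α = 8/[(1 + 2)(1 + 8)] = 8/[(3)(9)] = 8/27


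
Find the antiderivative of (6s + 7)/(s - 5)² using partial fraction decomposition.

Decompose: A = 6, B = 6·5 + 7 = 37, so (6s + 7)/(s - 5)² = 6/(s - 5) + 37/(s - 5)². Integrate: ∫ A/(s - 5) ds = 6 ln|(s - 5)|; ∫ B/(s - 5)² ds = -37/(s - 5). Sum: 6 ln|(s - 5)| - 37/(s - 5) + C


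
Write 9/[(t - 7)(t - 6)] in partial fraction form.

9/(t - 7)(t - 6) = A/(t - 7) + B/(t - 6). A = 9/(7 - 6) = 9, B = 9/(6 - 7) = -9
Result: 9/(t - 7) - 9/(t - 6)


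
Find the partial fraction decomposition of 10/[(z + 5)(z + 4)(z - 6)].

Using cover-up method: P = 10/11, Q = -1, R = 1/11
Result: (10/11)/(z + 5) - 1/(z + 4) + (1/11)/(z - 6)


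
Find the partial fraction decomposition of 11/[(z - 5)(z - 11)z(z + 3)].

Using Heaviside cover-up: (-11/240)/(z - 5) + (1/84)/(z - 11) + (1/15)/z - (11/336)/(z + 3)


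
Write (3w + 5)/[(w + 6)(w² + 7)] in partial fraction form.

At w=-6: P = (3·(-6) + 5)/((-6)² + 7) = -13/43. Q = -P = 13/43, R = 3 - (-6)·P = 51/43
Result: (-13/43)/(w + 6) + ((13/43)w + 51/43)/(w² + 7)


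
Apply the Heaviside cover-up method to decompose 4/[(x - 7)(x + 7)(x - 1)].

Cover (x - 7), x=7: α = 4/[(7 + 7)(7 - 1)] = 1/21. Cover (x + 7), x=-7: β = 4/[(-7 - 7)(-7 - 1)] = 1/28. Cover (x - 1), x=1: γ = 4/[(1 - 7)(1 + 7)] = -1/12.
Result: (1/21)/(x - 7) + (1/28)/(x + 7) - (1/12)/(x - 1)


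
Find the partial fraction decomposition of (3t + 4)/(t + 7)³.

(3t + 4) = P(t + 7)² + Q(t + 7) + R. At t = -7: R = 3·(-7) + 4 = -17. Coefficients: P = 0, Q = 3
Result: 3/(t + 7)² - 17/(t + 7)³


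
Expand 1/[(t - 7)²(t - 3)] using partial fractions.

Cover-up at t=3: γ = 1/(3 - 7)² = 1/16. Cover-up at t=7: β = 1/(7 - 3) = 1/4. Comparing t² coeff: α = -γ = -1/16
Result: (-1/16)/(t - 7) + (1/4)/(t - 7)² + (1/16)/(t - 3)


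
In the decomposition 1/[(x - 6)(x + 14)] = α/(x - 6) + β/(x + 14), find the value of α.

Cover-up at x = 6: α = 1/(6 + 14) = 1/20


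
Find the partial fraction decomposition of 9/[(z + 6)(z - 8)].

9/(z + 6)(z - 8) = α/(z + 6) + β/(z - 8). α = 9/(-6 - 8) = -9/14, β = 9/(8 + 6) = 9/14
Result: (-9/14)/(z + 6) + (9/14)/(z - 8)


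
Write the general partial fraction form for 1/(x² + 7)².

Repeated quadratic factor: (Ax + B)/(x² + 7) + (Cx + D)/(x² + 7)²


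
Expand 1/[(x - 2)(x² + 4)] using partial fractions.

Cover-up at x = 2: α = 1/(2² + 4) = 1/8. Then β = -α = -1/8, γ = -α·(0 + 2) = -1/4
Result: (1/8)/(x - 2) - ((1/8)x + 1/4)/(x² + 4)


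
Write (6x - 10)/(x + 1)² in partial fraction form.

(6x - 10) = α(x + 1) + β. At x = -1: β = 6·(-1) - 10 = -16. Coeff of x: α = 6
Result: 6/(x + 1) - 16/(x + 1)²


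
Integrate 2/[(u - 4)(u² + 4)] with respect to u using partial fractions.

Cover-up at u=4: α = 2/(4²+4) = 1/10. Coeff matching: β = -1/10, γ = -2/5. Decomposition: (1/10)/(u - 4) - ((1/10)u + 2/5)/(u² + 4). Integrate: linear → ln, quadratic → (1/2)ln + arctan: (1/10) ln|(u - 4)| - (1/20) ln(u² + 4) - (1/5) arctan(u/2) + C


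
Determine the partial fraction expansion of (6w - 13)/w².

(6w - 13) = Aw + B. At w = 0: B = 6·0 - 13 = -13. Coeff of w: A = 6
Result: 6/w - 13/w²


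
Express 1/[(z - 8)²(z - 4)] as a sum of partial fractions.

Cover-up at z=4: R = 1/(4 - 8)² = 1/16. Cover-up at z=8: Q = 1/(8 - 4) = 1/4. Comparing z² coeff: P = -R = -1/16
Result: (-1/16)/(z - 8) + (1/4)/(z - 8)² + (1/16)/(z - 4)


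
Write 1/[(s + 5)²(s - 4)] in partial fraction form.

Cover-up at s=4: R = 1/(4 + 5)² = 1/81. Cover-up at s=-5: Q = 1/(-5 - 4) = -1/9. Comparing s² coeff: P = -R = -1/81
Result: (-1/81)/(s + 5) - (1/9)/(s + 5)² + (1/81)/(s - 4)


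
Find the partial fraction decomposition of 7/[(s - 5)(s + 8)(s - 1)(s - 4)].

Using Heaviside cover-up: (7/52)/(s - 5) - (7/1404)/(s + 8) + (7/108)/(s - 1) - (7/36)/(s - 4)


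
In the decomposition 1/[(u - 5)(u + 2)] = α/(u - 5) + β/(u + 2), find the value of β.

Cover-up at u = -2: β = 1/(-2 - 5) = -1/7


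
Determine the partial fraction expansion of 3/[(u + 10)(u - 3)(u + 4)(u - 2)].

Using Heaviside cover-up: (-1/312)/(u + 10) + (3/91)/(u - 3) + (1/84)/(u + 4) - (1/24)/(u - 2)


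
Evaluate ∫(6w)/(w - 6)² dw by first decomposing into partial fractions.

Decompose: A = 6, B = 6·6 + 0 = 36, so (6w)/(w - 6)² = 6/(w - 6) + 36/(w - 6)². Integrate: ∫ A/(w - 6) dw = 6 ln|(w - 6)|; ∫ B/(w - 6)² dw = -36/(w - 6). Sum: 6 ln|(w - 6)| - 36/(w - 6) + C


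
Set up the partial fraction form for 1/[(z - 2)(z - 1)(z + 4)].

Three distinct linear factors: P/(z - 2) + Q/(z - 1) + R/(z + 4)


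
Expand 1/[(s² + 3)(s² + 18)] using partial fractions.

Coefficient matching gives P = R = 0, Q = 1/(18-3) = 1/15, S = -Q = -1/15
Result: (1/15)/(s² + 3) - (1/15)/(s² + 18)


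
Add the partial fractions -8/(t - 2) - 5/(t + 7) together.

Common denominator (t - 2)(t + 7). Numerator: -8(t + 7) - 5(t - 2) = (-8t - 56) - (5t - 10) = -13t - 46
Result: (-13t - 46)/[(t - 2)(t + 7)]


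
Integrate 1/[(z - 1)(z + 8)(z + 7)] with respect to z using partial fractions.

Cover-up: P = 1/72, Q = 1/9, R = -1/8. Decomposition: (1/72)/(z - 1) + (1/9)/(z + 8) - (1/8)/(z + 7). Integrate each term: (1/72) ln|(z - 1)| + (1/9) ln|(z + 8)| - (1/8) ln|(z + 7)| + C


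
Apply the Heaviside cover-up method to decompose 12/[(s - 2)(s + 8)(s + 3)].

Cover (s - 2), s=2: α = 12/[(2 + 8)(2 + 3)] = 6/25. Cover (s + 8), s=-8: β = 12/[(-8 - 2)(-8 + 3)] = 6/25. Cover (s + 3), s=-3: γ = 12/[(-3 - 2)(-3 + 8)] = -12/25.
Result: (6/25)/(s - 2) + (6/25)/(s + 8) - (12/25)/(s + 3)


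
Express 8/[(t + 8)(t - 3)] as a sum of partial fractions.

8/(t + 8)(t - 3) = A/(t + 8) + B/(t - 3). A = 8/(-8 - 3) = -8/11, B = 8/(3 + 8) = 8/11
Result: (-8/11)/(t + 8) + (8/11)/(t - 3)


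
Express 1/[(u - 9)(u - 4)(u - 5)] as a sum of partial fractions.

Using cover-up method: α = 1/20, β = 1/5, γ = -1/4
Result: (1/20)/(u - 9) + (1/5)/(u - 4) - (1/4)/(u - 5)


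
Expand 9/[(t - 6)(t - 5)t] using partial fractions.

Using cover-up method: A = 3/2, B = -9/5, C = 3/10
Result: (3/2)/(t - 6) - (9/5)/(t - 5) + (3/10)/t


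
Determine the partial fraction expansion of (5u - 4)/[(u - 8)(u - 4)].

At u=8: α = (5·8 - 4)/(8 - 4) = 9. At u=4: β = (5·4 - 4)/(4 - 8) = -4
Result: 9/(u - 8) - 4/(u - 4)


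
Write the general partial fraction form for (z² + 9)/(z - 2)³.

Repeated linear factor (power 3): A/(z - 2) + B/(z - 2)² + C/(z - 2)³


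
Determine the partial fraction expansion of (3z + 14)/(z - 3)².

(3z + 14) = P(z - 3) + Q. At z = 3: Q = 3·3 + 14 = 23. Coeff of z: P = 3
Result: 3/(z - 3) + 23/(z - 3)²


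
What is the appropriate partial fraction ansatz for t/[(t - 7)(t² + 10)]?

Linear + irreducible quadratic: P/(t - 7) + (Qt + R)/(t² + 10)


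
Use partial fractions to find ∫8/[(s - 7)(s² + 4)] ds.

Cover-up at s=7: α = 8/(7²+4) = 8/53. Coeff matching: β = -8/53, γ = -56/53. Decomposition: (8/53)/(s - 7) - ((8/53)s + 56/53)/(s² + 4). Integrate: linear → ln, quadratic → (1/2)ln + arctan: (8/53) ln|(s - 7)| - (4/53) ln(s² + 4) - (28/53) arctan(s/2) + C


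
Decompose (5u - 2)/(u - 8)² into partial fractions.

(5u - 2) = α(u - 8) + β. At u = 8: β = 5·8 - 2 = 38. Coeff of u: α = 5
Result: 5/(u - 8) + 38/(u - 8)²


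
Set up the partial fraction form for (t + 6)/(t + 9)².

Repeated linear factor: P/(t + 9) + Q/(t + 9)²


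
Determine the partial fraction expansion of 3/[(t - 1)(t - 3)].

3/(t - 1)(t - 3) = α/(t - 1) + β/(t - 3). α = 3/(1 - 3) = -3/2, β = 3/(3 - 1) = 3/2
Result: (-3/2)/(t - 1) + (3/2)/(t - 3)


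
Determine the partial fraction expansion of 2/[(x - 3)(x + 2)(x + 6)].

Using cover-up method: P = 2/45, Q = -1/10, R = 1/18
Result: (2/45)/(x - 3) - (1/10)/(x + 2) + (1/18)/(x + 6)


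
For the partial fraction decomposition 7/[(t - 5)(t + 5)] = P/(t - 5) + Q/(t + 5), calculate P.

Cover-up at t = 5: P = 7/(5 + 5) = 7/10


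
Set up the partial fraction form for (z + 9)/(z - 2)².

Repeated linear factor: P/(z - 2) + Q/(z - 2)²


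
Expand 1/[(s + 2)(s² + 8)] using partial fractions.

Cover-up at s = -2: P = 1/((-2)² + 8) = 1/12. Then Q = -P = -1/12, R = -P·(0 - 2) = 1/6
Result: (1/12)/(s + 2) - ((1/12)s - 1/6)/(s² + 8)


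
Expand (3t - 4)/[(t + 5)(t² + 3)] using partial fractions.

At t=-5: P = (3·(-5) - 4)/((-5)² + 3) = -19/28. Q = -P = 19/28, R = 3 - (-5)·P = -11/28
Result: (-19/28)/(t + 5) + ((19/28)t - 11/28)/(t² + 3)


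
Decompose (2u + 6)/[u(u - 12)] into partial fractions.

At u=0: α = (2·0 + 6)/(0 - 12) = -1/2. At u=12: β = (2·12 + 6)/(12 - 0) = 5/2
Result: (-1/2)/u + (5/2)/(u - 12)


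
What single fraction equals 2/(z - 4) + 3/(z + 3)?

Common denominator (z - 4)(z + 3). Numerator: 2(z + 3) + 3(z - 4) = (2z + 6) + (3z - 12) = 5z - 6
Result: (5z - 6)/[(z - 4)(z + 3)]


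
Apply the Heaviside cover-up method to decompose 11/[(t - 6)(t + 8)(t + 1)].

Cover (t - 6), t=6: A = 11/[(6 + 8)(6 + 1)] = 11/98. Cover (t + 8), t=-8: B = 11/[(-8 - 6)(-8 + 1)] = 11/98. Cover (t + 1), t=-1: C = 11/[(-1 - 6)(-1 + 8)] = -11/49.
Result: (11/98)/(t - 6) + (11/98)/(t + 8) - (11/49)/(t + 1)


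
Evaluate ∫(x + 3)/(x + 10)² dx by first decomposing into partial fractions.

Decompose: α = 1, β = 1·(-10) + 3 = -7, so (x + 3)/(x + 10)² = 1/(x + 10) - 7/(x + 10)². Integrate: ∫ α/(x + 10) dx = ln|(x + 10)|; ∫ β/(x + 10)² dx = 7/(x + 10). Sum: ln|(x + 10)| + 7/(x + 10) + C


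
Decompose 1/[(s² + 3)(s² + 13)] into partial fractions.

Coefficient matching gives α = γ = 0, β = 1/(13-3) = 1/10, δ = -β = -1/10
Result: (1/10)/(s² + 3) - (1/10)/(s² + 13)


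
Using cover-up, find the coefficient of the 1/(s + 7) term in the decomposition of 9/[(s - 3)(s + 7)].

Cover (s + 7), set s=-7: 9/((s - 3) at s=-7) = 9/(-10) = -9/10


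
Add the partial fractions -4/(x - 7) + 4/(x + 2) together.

Common denominator (x - 7)(x + 2). Numerator: -4(x + 2) + 4(x - 7) = (-4x - 8) + (4x - 28) = -36
Result: (-36)/[(x - 7)(x + 2)]


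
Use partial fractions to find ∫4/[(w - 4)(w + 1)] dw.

Decompose: 4/[(w - 4)(w + 1)] = (4/5)/(w - 4) - (4/5)/(w + 1). Integrate each term: (4/5) ln|(w - 4)| - (4/5) ln|(w + 1)| + C


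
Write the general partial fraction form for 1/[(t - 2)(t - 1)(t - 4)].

Three distinct linear factors: P/(t - 2) + Q/(t - 1) + R/(t - 4)


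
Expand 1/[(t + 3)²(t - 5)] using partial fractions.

Cover-up at t=5: C = 1/(5 + 3)² = 1/64. Cover-up at t=-3: B = 1/(-3 - 5) = -1/8. Comparing t² coeff: A = -C = -1/64
Result: (-1/64)/(t + 3) - (1/8)/(t + 3)² + (1/64)/(t - 5)


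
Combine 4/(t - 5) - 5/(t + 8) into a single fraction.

Common denominator (t - 5)(t + 8). Numerator: 4(t + 8) - 5(t - 5) = (4t + 32) - (5t - 25) = -t + 57
Result: (-t + 57)/[(t - 5)(t + 8)]


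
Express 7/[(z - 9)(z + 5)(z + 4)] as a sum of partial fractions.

Using cover-up method: P = 1/26, Q = 1/2, R = -7/13
Result: (1/26)/(z - 9) + (1/2)/(z + 5) - (7/13)/(z + 4)


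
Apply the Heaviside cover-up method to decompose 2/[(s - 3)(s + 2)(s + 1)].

Cover (s - 3), s=3: A = 2/[(3 + 2)(3 + 1)] = 1/10. Cover (s + 2), s=-2: B = 2/[(-2 - 3)(-2 + 1)] = 2/5. Cover (s + 1), s=-1: C = 2/[(-1 - 3)(-1 + 2)] = -1/2.
Result: (1/10)/(s - 3) + (2/5)/(s + 2) - (1/2)/(s + 1)


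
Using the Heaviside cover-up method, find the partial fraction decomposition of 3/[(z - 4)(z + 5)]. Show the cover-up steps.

Cover (z - 4): set z=4, get P = 3/(4 + 5) = 1/3. Cover (z + 5): set z=-5, get Q = 3/(-5 - 4) = -1/3.
Result: (1/3)/(z - 4) - (1/3)/(z + 5)


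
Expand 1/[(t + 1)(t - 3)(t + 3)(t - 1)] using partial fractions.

Using Heaviside cover-up: (1/16)/(t + 1) + (1/48)/(t - 3) - (1/48)/(t + 3) - (1/16)/(t - 1)


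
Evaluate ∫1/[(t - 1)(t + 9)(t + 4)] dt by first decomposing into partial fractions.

Cover-up: A = 1/50, B = 1/50, C = -1/25. Decomposition: (1/50)/(t - 1) + (1/50)/(t + 9) - (1/25)/(t + 4). Integrate each term: (1/50) ln|(t - 1)| + (1/50) ln|(t + 9)| - (1/25) ln|(t + 4)| + C


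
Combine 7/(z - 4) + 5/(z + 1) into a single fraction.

Common denominator (z - 4)(z + 1). Numerator: 7(z + 1) + 5(z - 4) = (7z + 7) + (5z - 20) = 12z - 13
Result: (12z - 13)/[(z - 4)(z + 1)]


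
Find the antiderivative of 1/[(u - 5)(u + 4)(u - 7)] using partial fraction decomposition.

Cover-up: α = -1/18, β = 1/99, γ = 1/22. Decomposition: (-1/18)/(u - 5) + (1/99)/(u + 4) + (1/22)/(u - 7). Integrate each term: (-1/18) ln|(u - 5)| + (1/99) ln|(u + 4)| + (1/22) ln|(u - 7)| + C


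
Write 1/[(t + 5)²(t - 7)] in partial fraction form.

Cover-up at t=7: γ = 1/(7 + 5)² = 1/144. Cover-up at t=-5: β = 1/(-5 - 7) = -1/12. Comparing t² coeff: α = -γ = -1/144
Result: (-1/144)/(t + 5) - (1/12)/(t + 5)² + (1/144)/(t - 7)


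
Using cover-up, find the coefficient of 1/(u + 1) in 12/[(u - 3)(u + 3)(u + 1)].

Cover (u + 1), set u=-1: 12/[(-1 - 3)(-1 + 3)] = -3/2


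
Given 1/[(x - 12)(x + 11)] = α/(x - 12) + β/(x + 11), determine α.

Cover-up at x = 12: α = 1/(12 + 11) = 1/23


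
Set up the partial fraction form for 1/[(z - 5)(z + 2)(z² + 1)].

Two linear + quadratic: α/(z - 5) + β/(z + 2) + (γz + δ)/(z² + 1)


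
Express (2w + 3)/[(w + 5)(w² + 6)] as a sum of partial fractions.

At w=-5: α = (2·(-5) + 3)/((-5)² + 6) = -7/31. β = -α = 7/31, γ = 2 - (-5)·α = 27/31
Result: (-7/31)/(w + 5) + ((7/31)w + 27/31)/(w² + 6)


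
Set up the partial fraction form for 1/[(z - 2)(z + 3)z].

Three distinct linear factors: α/(z - 2) + β/(z + 3) + γ/z


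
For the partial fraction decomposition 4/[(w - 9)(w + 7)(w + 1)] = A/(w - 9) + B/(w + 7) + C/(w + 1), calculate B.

Cover-up at w = -7: B = 4/[(-7 - 9)(-7 + 1)] = 4/[(-16)(-6)] = 4/96 = 1/24


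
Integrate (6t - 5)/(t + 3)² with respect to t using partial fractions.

Decompose: P = 6, Q = 6·(-3) - 5 = -23, so (6t - 5)/(t + 3)² = 6/(t + 3) - 23/(t + 3)². Integrate: ∫ P/(t + 3) dt = 6 ln|(t + 3)|; ∫ Q/(t + 3)² dt = 23/(t + 3). Sum: 6 ln|(t + 3)| + 23/(t + 3) + C


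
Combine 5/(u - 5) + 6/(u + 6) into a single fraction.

Common denominator (u - 5)(u + 6). Numerator: 5(u + 6) + 6(u - 5) = (5u + 30) + (6u - 30) = 11u
Result: (11u)/[(u - 5)(u + 6)]


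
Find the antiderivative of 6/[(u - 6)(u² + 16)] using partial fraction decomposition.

Cover-up at u=6: A = 6/(6²+16) = 3/26. Coeff matching: B = -3/26, C = -9/13. Decomposition: (3/26)/(u - 6) - ((3/26)u + 9/13)/(u² + 16). Integrate: linear → ln, quadratic → (1/2)ln + arctan: (3/26) ln|(u - 6)| - (3/52) ln(u² + 16) - (9/52) arctan(u/4) + C


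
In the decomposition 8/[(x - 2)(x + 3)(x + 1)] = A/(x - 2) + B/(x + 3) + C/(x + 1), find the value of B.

Cover-up at x = -3: B = 8/[(-3 - 2)(-3 + 1)] = 8/[(-5)(-2)] = 8/10 = 4/5


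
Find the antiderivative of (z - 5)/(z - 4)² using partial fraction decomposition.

Decompose: α = 1, β = 1·4 - 5 = -1, so (z - 5)/(z - 4)² = 1/(z - 4) - 1/(z - 4)². Integrate: ∫ α/(z - 4) dz = ln|(z - 4)|; ∫ β/(z - 4)² dz = 1/(z - 4). Sum: ln|(z - 4)| + 1/(z - 4) + C


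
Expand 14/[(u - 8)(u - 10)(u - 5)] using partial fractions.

Using cover-up method: A = -7/3, B = 7/5, C = 14/15
Result: (-7/3)/(u - 8) + (7/5)/(u - 10) + (14/15)/(u - 5)


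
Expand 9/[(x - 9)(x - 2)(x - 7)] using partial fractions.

Using cover-up method: A = 9/14, B = 9/35, C = -9/10
Result: (9/14)/(x - 9) + (9/35)/(x - 2) - (9/10)/(x - 7)


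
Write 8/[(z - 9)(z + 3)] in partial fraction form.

8/(z - 9)(z + 3) = α/(z - 9) + β/(z + 3). α = 8/(9 + 3) = 2/3, β = 8/(-3 - 9) = -2/3
Result: (2/3)/(z - 9) - (2/3)/(z + 3)


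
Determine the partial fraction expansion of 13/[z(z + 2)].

13/z(z + 2) = P/z + Q/(z + 2). P = 13/(0 + 2) = 13/2, Q = 13/(-2 - 0) = -13/2
Result: (13/2)/z - (13/2)/(z + 2)


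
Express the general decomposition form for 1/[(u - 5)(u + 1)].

Distinct linear factors: P/(u - 5) + Q/(u + 1)


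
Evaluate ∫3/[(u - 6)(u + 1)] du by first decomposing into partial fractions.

Decompose: 3/[(u - 6)(u + 1)] = (3/7)/(u - 6) - (3/7)/(u + 1). Integrate each term: (3/7) ln|(u - 6)| - (3/7) ln|(u + 1)| + C


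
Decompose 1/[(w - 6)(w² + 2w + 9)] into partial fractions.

Cover-up at w = 6: A = 1/(6² + 2·6 + 9) = 1/57. Then B = -A = -1/57, C = -A·(2 + 6) = -8/57
Result: (1/57)/(w - 6) - ((1/57)w + 8/57)/(w² + 2w + 9)


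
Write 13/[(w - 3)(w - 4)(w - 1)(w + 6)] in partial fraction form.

Using Heaviside cover-up: (-13/18)/(w - 3) + (13/30)/(w - 4) + (13/42)/(w - 1) - (13/630)/(w + 6)


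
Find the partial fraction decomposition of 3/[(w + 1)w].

3/(w + 1)w = A/(w + 1) + B/w. A = 3/(-1 - 0) = -3, B = 3/(0 + 1) = 3
Result: -3/(w + 1) + 3/w


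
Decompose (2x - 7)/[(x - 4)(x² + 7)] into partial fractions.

At x=4: α = (2·4 - 7)/(4² + 7) = 1/23. β = -α = -1/23, γ = 2 - 4·α = 42/23
Result: (1/23)/(x - 4) - ((1/23)x - 42/23)/(x² + 7)


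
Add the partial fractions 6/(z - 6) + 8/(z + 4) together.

Common denominator (z - 6)(z + 4). Numerator: 6(z + 4) + 8(z - 6) = (6z + 24) + (8z - 48) = 14z - 24
Result: (14z - 24)/[(z - 6)(z + 4)]


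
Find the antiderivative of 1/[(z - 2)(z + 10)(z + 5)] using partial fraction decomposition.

Cover-up: α = 1/84, β = 1/60, γ = -1/35. Decomposition: (1/84)/(z - 2) + (1/60)/(z + 10) - (1/35)/(z + 5). Integrate each term: (1/84) ln|(z - 2)| + (1/60) ln|(z + 10)| - (1/35) ln|(z + 5)| + C


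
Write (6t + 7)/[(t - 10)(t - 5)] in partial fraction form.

At t=10: α = (6·10 + 7)/(10 - 5) = 67/5. At t=5: β = (6·5 + 7)/(5 - 10) = -37/5
Result: (67/5)/(t - 10) - (37/5)/(t - 5)


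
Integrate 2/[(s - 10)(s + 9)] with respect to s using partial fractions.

Decompose: 2/[(s - 10)(s + 9)] = (2/19)/(s - 10) - (2/19)/(s + 9). Integrate each term: (2/19) ln|(s - 10)| - (2/19) ln|(s + 9)| + C


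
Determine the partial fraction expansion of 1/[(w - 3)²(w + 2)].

Cover-up at w=-2: R = 1/(-2 - 3)² = 1/25. Cover-up at w=3: Q = 1/(3 + 2) = 1/5. Comparing w² coeff: P = -R = -1/25
Result: (-1/25)/(w - 3) + (1/5)/(w - 3)² + (1/25)/(w + 2)


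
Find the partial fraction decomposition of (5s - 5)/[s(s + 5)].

At s=0: α = (5·0 - 5)/(0 + 5) = -1. At s=-5: β = (5·(-5) - 5)/(-5 - 0) = 6
Result: -1/s + 6/(s + 5)


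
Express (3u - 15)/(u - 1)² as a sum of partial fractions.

(3u - 15) = A(u - 1) + B. At u = 1: B = 3·1 - 15 = -12. Coeff of u: A = 3
Result: 3/(u - 1) - 12/(u - 1)²


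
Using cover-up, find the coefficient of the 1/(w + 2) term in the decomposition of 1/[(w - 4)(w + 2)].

Cover (w + 2), set w=-2: 1/((w - 4) at w=-2) = 1/(-6) = -1/6


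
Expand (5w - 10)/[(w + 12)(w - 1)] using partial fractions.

At w=-12: P = (5·(-12) - 10)/(-12 - 1) = 70/13. At w=1: Q = (5·1 - 10)/(1 + 12) = -5/13
Result: (70/13)/(w + 12) - (5/13)/(w - 1)


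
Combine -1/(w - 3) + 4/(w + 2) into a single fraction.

Common denominator (w - 3)(w + 2). Numerator: -1(w + 2) + 4(w - 3) = (-w - 2) + (4w - 12) = 3w - 14
Result: (3w - 14)/[(w - 3)(w + 2)]


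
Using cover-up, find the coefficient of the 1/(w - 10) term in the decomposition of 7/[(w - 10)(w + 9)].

Cover (w - 10), set w=10: 7/((w + 9) at w=10) = 7/(19) = 7/19


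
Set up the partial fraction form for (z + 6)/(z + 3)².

Repeated linear factor: A/(z + 3) + B/(z + 3)²


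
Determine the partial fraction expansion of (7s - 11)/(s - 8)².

(7s - 11) = P(s - 8) + Q. At s = 8: Q = 7·8 - 11 = 45. Coeff of s: P = 7
Result: 7/(s - 8) + 45/(s - 8)²


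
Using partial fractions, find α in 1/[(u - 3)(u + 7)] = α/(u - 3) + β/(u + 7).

Cover-up at u = 3: α = 1/(3 + 7) = 1/10


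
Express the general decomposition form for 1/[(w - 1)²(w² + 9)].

Repeated linear + quadratic: A/(w - 1) + B/(w - 1)² + (Cw + D)/(w² + 9)


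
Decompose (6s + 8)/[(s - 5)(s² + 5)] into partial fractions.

At s=5: P = (6·5 + 8)/(5² + 5) = 19/15. Q = -P = -19/15, R = 6 - 5·P = -1/3
Result: (19/15)/(s - 5) - ((19/15)s + 1/3)/(s² + 5)


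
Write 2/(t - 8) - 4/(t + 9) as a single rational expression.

Common denominator (t - 8)(t + 9). Numerator: 2(t + 9) - 4(t - 8) = (2t + 18) - (4t - 32) = -2t + 50
Result: (-2t + 50)/[(t - 8)(t + 9)]


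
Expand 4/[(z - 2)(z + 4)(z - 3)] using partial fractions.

Using cover-up method: A = -2/3, B = 2/21, C = 4/7
Result: (-2/3)/(z - 2) + (2/21)/(z + 4) + (4/7)/(z - 3)


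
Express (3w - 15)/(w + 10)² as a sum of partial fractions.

(3w - 15) = P(w + 10) + Q. At w = -10: Q = 3·(-10) - 15 = -45. Coeff of w: P = 3
Result: 3/(w + 10) - 45/(w + 10)²


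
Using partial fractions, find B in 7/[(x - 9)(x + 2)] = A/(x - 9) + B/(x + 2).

Cover-up at x = -2: B = 7/(-2 - 9) = -7/11


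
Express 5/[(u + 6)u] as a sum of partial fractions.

5/(u + 6)u = A/(u + 6) + B/u. A = 5/(-6 - 0) = -5/6, B = 5/(0 + 6) = 5/6
Result: (-5/6)/(u + 6) + (5/6)/u


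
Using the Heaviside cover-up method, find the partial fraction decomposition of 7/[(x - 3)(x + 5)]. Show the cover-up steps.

Cover (x - 3): set x=3, get P = 7/(3 + 5) = 7/8. Cover (x + 5): set x=-5, get Q = 7/(-5 - 3) = -7/8.
Result: (7/8)/(x - 3) - (7/8)/(x + 5)


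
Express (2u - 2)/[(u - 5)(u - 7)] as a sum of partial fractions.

At u=5: P = (2·5 - 2)/(5 - 7) = -4. At u=7: Q = (2·7 - 2)/(7 - 5) = 6
Result: -4/(u - 5) + 6/(u - 7)


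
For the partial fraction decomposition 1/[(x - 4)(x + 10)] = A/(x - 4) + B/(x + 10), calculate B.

Cover-up at x = -10: B = 1/(-10 - 4) = -1/14


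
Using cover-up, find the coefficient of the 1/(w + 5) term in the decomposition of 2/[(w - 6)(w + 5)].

Cover (w + 5), set w=-5: 2/((w - 6) at w=-5) = 2/(-11) = -2/11


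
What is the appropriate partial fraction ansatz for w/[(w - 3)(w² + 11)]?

Linear + irreducible quadratic: A/(w - 3) + (Bw + C)/(w² + 11)


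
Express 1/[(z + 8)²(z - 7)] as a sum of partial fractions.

Cover-up at z=7: γ = 1/(7 + 8)² = 1/225. Cover-up at z=-8: β = 1/(-8 - 7) = -1/15. Comparing z² coeff: α = -γ = -1/225
Result: (-1/225)/(z + 8) - (1/15)/(z + 8)² + (1/225)/(z - 7)


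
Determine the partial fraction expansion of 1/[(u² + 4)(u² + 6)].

Coefficient matching gives P = R = 0, Q = 1/(6-4) = 1/2, S = -Q = -1/2
Result: (1/2)/(u² + 4) - (1/2)/(u² + 6)


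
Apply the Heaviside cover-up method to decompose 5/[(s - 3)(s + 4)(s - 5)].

Cover (s - 3), s=3: A = 5/[(3 + 4)(3 - 5)] = -5/14. Cover (s + 4), s=-4: B = 5/[(-4 - 3)(-4 - 5)] = 5/63. Cover (s - 5), s=5: C = 5/[(5 - 3)(5 + 4)] = 5/18.
Result: (-5/14)/(s - 3) + (5/63)/(s + 4) + (5/18)/(s - 5)


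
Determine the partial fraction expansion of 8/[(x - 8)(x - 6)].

8/(x - 8)(x - 6) = α/(x - 8) + β/(x - 6). α = 8/(8 - 6) = 4, β = 8/(6 - 8) = -4
Result: 4/(x - 8) - 4/(x - 6)


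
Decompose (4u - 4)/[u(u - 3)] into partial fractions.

At u=0: A = (4·0 - 4)/(0 - 3) = 4/3. At u=3: B = (4·3 - 4)/(3 - 0) = 8/3
Result: (4/3)/u + (8/3)/(u - 3)


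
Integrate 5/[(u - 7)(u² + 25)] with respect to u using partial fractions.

Cover-up at u=7: α = 5/(7²+25) = 5/74. Coeff matching: β = -5/74, γ = -35/74. Decomposition: (5/74)/(u - 7) - ((5/74)u + 35/74)/(u² + 25). Integrate: linear → ln, quadratic → (1/2)ln + arctan: (5/74) ln|(u - 7)| - (5/148) ln(u² + 25) - (7/74) arctan(u/5) + C


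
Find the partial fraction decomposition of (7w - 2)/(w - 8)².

(7w - 2) = α(w - 8) + β. At w = 8: β = 7·8 - 2 = 54. Coeff of w: α = 7
Result: 7/(w - 8) + 54/(w - 8)²


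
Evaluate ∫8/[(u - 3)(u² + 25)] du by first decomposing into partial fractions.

Cover-up at u=3: α = 8/(3²+25) = 4/17. Coeff matching: β = -4/17, γ = -12/17. Decomposition: (4/17)/(u - 3) - ((4/17)u + 12/17)/(u² + 25). Integrate: linear → ln, quadratic → (1/2)ln + arctan: (4/17) ln|(u - 3)| - (2/17) ln(u² + 25) - (12/85) arctan(u/5) + C


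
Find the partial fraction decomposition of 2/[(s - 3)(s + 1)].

2/(s - 3)(s + 1) = α/(s - 3) + β/(s + 1). α = 2/(3 + 1) = 1/2, β = 2/(-1 - 3) = -1/2
Result: (1/2)/(s - 3) - (1/2)/(s + 1)


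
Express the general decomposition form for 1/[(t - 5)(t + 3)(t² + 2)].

Two linear + quadratic: α/(t - 5) + β/(t + 3) + (γt + δ)/(t² + 2)


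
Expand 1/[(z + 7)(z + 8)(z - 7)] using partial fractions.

Using cover-up method: A = -1/14, B = 1/15, C = 1/210
Result: (-1/14)/(z + 7) + (1/15)/(z + 8) + (1/210)/(z - 7)


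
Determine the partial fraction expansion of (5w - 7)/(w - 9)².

(5w - 7) = P(w - 9) + Q. At w = 9: Q = 5·9 - 7 = 38. Coeff of w: P = 5
Result: 5/(w - 9) + 38/(w - 9)²


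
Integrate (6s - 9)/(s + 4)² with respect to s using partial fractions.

Decompose: A = 6, B = 6·(-4) - 9 = -33, so (6s - 9)/(s + 4)² = 6/(s + 4) - 33/(s + 4)². Integrate: ∫ A/(s + 4) ds = 6 ln|(s + 4)|; ∫ B/(s + 4)² ds = 33/(s + 4). Sum: 6 ln|(s + 4)| + 33/(s + 4) + C


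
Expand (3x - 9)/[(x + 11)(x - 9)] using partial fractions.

At x=-11: P = (3·(-11) - 9)/(-11 - 9) = 21/10. At x=9: Q = (3·9 - 9)/(9 + 11) = 9/10
Result: (21/10)/(x + 11) + (9/10)/(x - 9)


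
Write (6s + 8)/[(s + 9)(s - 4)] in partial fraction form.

At s=-9: α = (6·(-9) + 8)/(-9 - 4) = 46/13. At s=4: β = (6·4 + 8)/(4 + 9) = 32/13
Result: (46/13)/(s + 9) + (32/13)/(s - 4)


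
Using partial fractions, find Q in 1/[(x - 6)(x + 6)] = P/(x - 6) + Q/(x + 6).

Cover-up at x = -6: Q = 1/(-6 - 6) = -1/12


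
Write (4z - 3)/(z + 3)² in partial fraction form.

(4z - 3) = P(z + 3) + Q. At z = -3: Q = 4·(-3) - 3 = -15. Coeff of z: P = 4
Result: 4/(z + 3) - 15/(z + 3)²


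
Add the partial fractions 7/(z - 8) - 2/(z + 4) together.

Common denominator (z - 8)(z + 4). Numerator: 7(z + 4) - 2(z - 8) = (7z + 28) - (2z - 16) = 5z + 44
Result: (5z + 44)/[(z - 8)(z + 4)]


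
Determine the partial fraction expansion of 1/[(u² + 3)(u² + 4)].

Coefficient matching gives P = R = 0, Q = 1/(4-3) = 1, S = -Q = -1
Result: 1/(u² + 3) - 1/(u² + 4)
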